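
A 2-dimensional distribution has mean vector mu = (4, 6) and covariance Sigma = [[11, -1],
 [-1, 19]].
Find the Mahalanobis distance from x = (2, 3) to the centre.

Step 1 — centre the observation: (x - mu) = (-2, -3).

Step 2 — invert Sigma. det(Sigma) = 11·19 - (-1)² = 208.
  Sigma^{-1} = (1/det) · [[d, -b], [-b, a]] = [[0.0913, 0.0048],
 [0.0048, 0.0529]].

Step 3 — form the quadratic (x - mu)^T · Sigma^{-1} · (x - mu):
  Sigma^{-1} · (x - mu) = (-0.1971, -0.1683).
  (x - mu)^T · [Sigma^{-1} · (x - mu)] = (-2)·(-0.1971) + (-3)·(-0.1683) = 0.899.

Step 4 — take square root: d = √(0.899) ≈ 0.9482.

d(x, mu) = √(0.899) ≈ 0.9482


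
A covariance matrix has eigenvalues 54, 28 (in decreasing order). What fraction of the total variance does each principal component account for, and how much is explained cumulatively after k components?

Step 1 — total variance = trace(Sigma) = Σ λ_i = 54 + 28 = 82.

Step 2 — fraction explained by component i = λ_i / Σ λ:
  PC1: 54/82 = 0.6585
  PC2: 28/82 = 0.3415

Step 3 — cumulative fraction after k components = (λ_1 + ... + λ_k) / Σ λ:
  k = 1: 54/82 = 0.6585
  k = 2: (54 + 28)/82 = 82/82 = 1

Summary (fraction, with percent):

explained: PC1 0.6585 (65.85%), PC2 0.3415 (34.15%);  cumulative: 0.6585, 1


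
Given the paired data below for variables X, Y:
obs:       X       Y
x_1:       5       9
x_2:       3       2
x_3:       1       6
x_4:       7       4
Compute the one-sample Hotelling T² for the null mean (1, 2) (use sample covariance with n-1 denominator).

Step 1 — sample mean vector:
  mean(X) = (5 + 3 + 1 + 7) / 4 = 16/4 = 4
  mean(Y) = (9 + 2 + 6 + 4) / 4 = 21/4 = 5.25
  x̄ = (4, 5.25),  deviation x̄ - mu_0 = (4, 5.25) - (1, 2) = (3, 3.25).

Step 2 — sample covariance matrix, S[i,j] = (1/(n-1)) · Σ_k (x_{k,i} - mean_i) · (x_{k,j} - mean_j), divisor n-1 = 3:
  S[X,X] = ((1)·(1) + (-1)·(-1) + (-3)·(-3) + (3)·(3)) / 3 = 20/3 = 6.6667
  S[X,Y] = ((1)·(3.75) + (-1)·(-3.25) + (-3)·(0.75) + (3)·(-1.25)) / 3 = 1/3 = 0.3333
  S[Y,Y] = ((3.75)·(3.75) + (-3.25)·(-3.25) + (0.75)·(0.75) + (-1.25)·(-1.25)) / 3 = 26.75/3 = 8.9167
  S = [[6.6667, 0.3333],
 [0.3333, 8.9167]].

Step 3 — invert S. det(S) = 6.6667·8.9167 - (0.3333)² = 59.3333.
  S^{-1} = (1/det) · [[d, -b], [-b, a]] = [[0.1503, -0.0056],
 [-0.0056, 0.1124]].

Step 4 — quadratic form (x̄ - mu_0)^T · S^{-1} · (x̄ - mu_0):
  S^{-1} · (x̄ - mu_0) = (0.4326, 0.3483),
  (x̄ - mu_0)^T · [...] = (3)·(0.4326) + (3.25)·(0.3483) = 2.4298.

Step 5 — scale by n: T² = 4 · 2.4298 = 9.7191.

T² ≈ 9.7191


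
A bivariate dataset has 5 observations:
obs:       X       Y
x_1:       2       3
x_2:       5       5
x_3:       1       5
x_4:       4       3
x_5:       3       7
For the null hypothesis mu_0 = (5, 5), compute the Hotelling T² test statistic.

Step 1 — sample mean vector:
  mean(X) = (2 + 5 + 1 + 4 + 3) / 5 = 15/5 = 3
  mean(Y) = (3 + 5 + 5 + 3 + 7) / 5 = 23/5 = 4.6
  x̄ = (3, 4.6),  deviation x̄ - mu_0 = (3, 4.6) - (5, 5) = (-2, -0.4).

Step 2 — sample covariance matrix, S[i,j] = (1/(n-1)) · Σ_k (x_{k,i} - mean_i) · (x_{k,j} - mean_j), divisor n-1 = 4:
  S[X,X] = ((-1)·(-1) + (2)·(2) + (-2)·(-2) + (1)·(1) + (0)·(0)) / 4 = 10/4 = 2.5
  S[X,Y] = ((-1)·(-1.6) + (2)·(0.4) + (-2)·(0.4) + (1)·(-1.6) + (0)·(2.4)) / 4 = 0/4 = 0
  S[Y,Y] = ((-1.6)·(-1.6) + (0.4)·(0.4) + (0.4)·(0.4) + (-1.6)·(-1.6) + (2.4)·(2.4)) / 4 = 11.2/4 = 2.8
  S = [[2.5, 0],
 [0, 2.8]].

Step 3 — invert S. det(S) = 2.5·2.8 - (0)² = 7.
  S^{-1} = (1/det) · [[d, -b], [-b, a]] = [[0.4, 0],
 [0, 0.3571]].

Step 4 — quadratic form (x̄ - mu_0)^T · S^{-1} · (x̄ - mu_0):
  S^{-1} · (x̄ - mu_0) = (-0.8, -0.1429),
  (x̄ - mu_0)^T · [...] = (-2)·(-0.8) + (-0.4)·(-0.1429) = 1.6571.

Step 5 — scale by n: T² = 5 · 1.6571 = 8.2857.

T² ≈ 8.2857


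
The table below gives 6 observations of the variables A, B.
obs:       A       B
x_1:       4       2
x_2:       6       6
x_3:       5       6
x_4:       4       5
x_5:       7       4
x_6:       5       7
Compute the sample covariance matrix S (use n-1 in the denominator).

Step 1 — column means:
  mean(A) = (4 + 6 + 5 + 4 + 7 + 5) / 6 = 31/6 = 5.1667
  mean(B) = (2 + 6 + 6 + 5 + 4 + 7) / 6 = 30/6 = 5

Step 2 — sample covariance S[i,j] = (1/(n-1)) · Σ_k (x_{k,i} - mean_i) · (x_{k,j} - mean_j), with n-1 = 5.
  S[A,A] = ((-1.1667)·(-1.1667) + (0.8333)·(0.8333) + (-0.1667)·(-0.1667) + (-1.1667)·(-1.1667) + (1.8333)·(1.8333) + (-0.1667)·(-0.1667)) / 5 = 6.8333/5 = 1.3667
  S[A,B] = ((-1.1667)·(-3) + (0.8333)·(1) + (-0.1667)·(1) + (-1.1667)·(0) + (1.8333)·(-1) + (-0.1667)·(2)) / 5 = 2/5 = 0.4
  S[B,B] = ((-3)·(-3) + (1)·(1) + (1)·(1) + (0)·(0) + (-1)·(-1) + (2)·(2)) / 5 = 16/5 = 3.2

S is symmetric (S[j,i] = S[i,j]). Assembling:

S = [[1.3667, 0.4],
 [0.4, 3.2]]


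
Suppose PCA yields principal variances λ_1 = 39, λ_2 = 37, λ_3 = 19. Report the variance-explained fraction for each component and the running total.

Step 1 — total variance = trace(Sigma) = Σ λ_i = 39 + 37 + 19 = 95.

Step 2 — fraction explained by component i = λ_i / Σ λ:
  PC1: 39/95 = 0.4105
  PC2: 37/95 = 0.3895
  PC3: 19/95 = 0.2

Step 3 — cumulative fraction after k components = (λ_1 + ... + λ_k) / Σ λ:
  k = 1: 39/95 = 0.4105
  k = 2: (39 + 37)/95 = 76/95 = 0.8
  k = 3: (39 + 37 + 19)/95 = 95/95 = 1

Summary (fraction, with percent):

explained: PC1 0.4105 (41.05%), PC2 0.3895 (38.95%), PC3 0.2 (20%);  cumulative: 0.4105, 0.8, 1


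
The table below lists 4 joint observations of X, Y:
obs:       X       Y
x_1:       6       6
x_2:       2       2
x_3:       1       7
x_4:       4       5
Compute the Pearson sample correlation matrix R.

Step 1 — column means:
  mean(X) = (6 + 2 + 1 + 4) / 4 = 13/4 = 3.25
  mean(Y) = (6 + 2 + 7 + 5) / 4 = 20/4 = 5

Step 2 — sample variances and covariances s[i,j] = (1/(n-1)) · Σ_k (x_{k,i} - mean_i) · (x_{k,j} - mean_j), with n-1 = 3:
  s[X,X] = ((2.75)·(2.75) + (-1.25)·(-1.25) + (-2.25)·(-2.25) + (0.75)·(0.75)) / 3 = 14.75/3 = 4.9167
  s[X,Y] = ((2.75)·(1) + (-1.25)·(-3) + (-2.25)·(2) + (0.75)·(0)) / 3 = 2/3 = 0.6667
  s[Y,Y] = ((1)·(1) + (-3)·(-3) + (2)·(2) + (0)·(0)) / 3 = 14/3 = 4.6667
  Sample standard deviations s_i = √(s[i,i]):
  s(X) = √(4.9167) = 2.2174
  s(Y) = √(4.6667) = 2.1602

Step 3 — r_{ij} = s_{ij} / (s_i · s_j):
  r[X,X] = 1 (diagonal).
  r[X,Y] = 0.6667 / (2.2174 · 2.1602) = 0.6667 / 4.79 = 0.1392
  r[Y,Y] = 1 (diagonal).

R is symmetric with unit diagonal. Assembling:

R = [[1, 0.1392],
 [0.1392, 1]]


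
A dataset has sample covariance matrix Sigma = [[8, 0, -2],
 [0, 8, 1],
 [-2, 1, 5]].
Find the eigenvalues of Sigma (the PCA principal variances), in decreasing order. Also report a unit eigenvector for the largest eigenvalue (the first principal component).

Step 1 — characteristic polynomial p(λ) = det(λI - Sigma) = λ³ - tr·λ² + c_1·λ - det, where tr = trace, c_1 = sum of the principal 2×2 minors, det = det(Sigma):
  tr = 8 + 8 + 5 = 21,
  c_1 = (8·8 - (0)²) + (8·5 - (-2)²) + (8·5 - (1)²) = 64 + 36 + 39 = 139,
  det = 8·(8·5 - (1)²) - (0)·((0)·5 - (1)·(-2)) + (-2)·((0)·(1) - 8·(-2)) = 8·(39) - (0)·(2) + (-2)·(16) = 280.
  So p(λ) = λ³ - 21λ² + 139λ - 280.
Step 2 — look for an integer root (rational root theorem: any rational root is an integer divisor of 280). Testing λ = 8:
  p(8) = 512 - 1344 + 1112 - 280 = 0  ✓
  Dividing out (λ - 8): p(λ) = (λ - 8)(λ² - 13λ + 35).
Step 3 — remaining eigenvalues from the quadratic λ² - 13λ + 35 = 0:
  Δ = 13² - 4·35 = 169 - 140 = 29,  λ = (13 ± √29)/2 = (13 ± 5.3852)/2 ≈ 9.1926 or 3.8074.
  Sorted: λ_1 = 9.1926,  λ_2 = 8,  λ_3 = 3.8074  (check: sum = 21 = tr ✓).

Step 4 — unit eigenvector for λ_1 ≈ 9.1926: v spans the null space of (Sigma - λ_1 I), whose rows are
  r_1 = (-1.1926, 0, -2),  r_2 = (0, -1.1926, 1),  r_3 = (-2, 1, -4.1926).
  v is orthogonal to every row, so take v ∝ r_1 × r_2 = ((0)·(1) - (-2)·(-1.1926), (-2)·(0) - (-1.1926)·(1), (-1.1926)·(-1.1926) - (0)·(0)) ≈ (-2.3852, 1.1926, 1.4223).
  Rescale (multiply by -1 so the first nonzero entry is positive): u = (2.3852, -1.1926, -1.4223).
  ||u|| = √((2.3852)² + (-1.1926)² + (-1.4223)²) = √(9.1341) ≈ 3.0223,  v_1 = u/||u|| ≈ (0.7892, -0.3946, -0.4706) (||v_1|| = 1).

λ_1 = 9.1926,  λ_2 = 8,  λ_3 = 3.8074;  v_1 ≈ (0.7892, -0.3946, -0.4706)


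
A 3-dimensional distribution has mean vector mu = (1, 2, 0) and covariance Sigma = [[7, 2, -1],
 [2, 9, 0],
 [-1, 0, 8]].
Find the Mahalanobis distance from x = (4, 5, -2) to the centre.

Step 1 — centre the observation: (x - mu) = (3, 3, -2).

Step 2 — invert Sigma (cofactor / det for 3×3, or solve directly):
  Sigma^{-1} = [[0.1555, -0.0346, 0.0194],
 [-0.0346, 0.1188, -0.0043],
 [0.0194, -0.0043, 0.1274]].

Step 3 — form the quadratic (x - mu)^T · Sigma^{-1} · (x - mu):
  Sigma^{-1} · (x - mu) = (0.324, 0.2613, -0.2095).
  (x - mu)^T · [Sigma^{-1} · (x - mu)] = (3)·(0.324) + (3)·(0.2613) + (-2)·(-0.2095) = 2.1749.

Step 4 — take square root: d = √(2.1749) ≈ 1.4748.

d(x, mu) = √(2.1749) ≈ 1.4748


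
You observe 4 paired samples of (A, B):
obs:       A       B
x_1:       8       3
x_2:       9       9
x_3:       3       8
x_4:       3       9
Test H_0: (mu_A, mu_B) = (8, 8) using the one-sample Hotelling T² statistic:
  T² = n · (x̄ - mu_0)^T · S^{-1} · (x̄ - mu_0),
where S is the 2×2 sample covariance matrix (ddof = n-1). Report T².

Step 1 — sample mean vector:
  mean(A) = (8 + 9 + 3 + 3) / 4 = 23/4 = 5.75
  mean(B) = (3 + 9 + 8 + 9) / 4 = 29/4 = 7.25
  x̄ = (5.75, 7.25),  deviation x̄ - mu_0 = (5.75, 7.25) - (8, 8) = (-2.25, -0.75).

Step 2 — sample covariance matrix, S[i,j] = (1/(n-1)) · Σ_k (x_{k,i} - mean_i) · (x_{k,j} - mean_j), divisor n-1 = 3:
  S[A,A] = ((2.25)·(2.25) + (3.25)·(3.25) + (-2.75)·(-2.75) + (-2.75)·(-2.75)) / 3 = 30.75/3 = 10.25
  S[A,B] = ((2.25)·(-4.25) + (3.25)·(1.75) + (-2.75)·(0.75) + (-2.75)·(1.75)) / 3 = -10.75/3 = -3.5833
  S[B,B] = ((-4.25)·(-4.25) + (1.75)·(1.75) + (0.75)·(0.75) + (1.75)·(1.75)) / 3 = 24.75/3 = 8.25
  S = [[10.25, -3.5833],
 [-3.5833, 8.25]].

Step 3 — invert S. det(S) = 10.25·8.25 - (-3.5833)² = 71.7222.
  S^{-1} = (1/det) · [[d, -b], [-b, a]] = [[0.115, 0.05],
 [0.05, 0.1429]].

Step 4 — quadratic form (x̄ - mu_0)^T · S^{-1} · (x̄ - mu_0):
  S^{-1} · (x̄ - mu_0) = (-0.2963, -0.2196),
  (x̄ - mu_0)^T · [...] = (-2.25)·(-0.2963) + (-0.75)·(-0.2196) = 0.8313.

Step 5 — scale by n: T² = 4 · 0.8313 = 3.3253.

T² ≈ 3.3253


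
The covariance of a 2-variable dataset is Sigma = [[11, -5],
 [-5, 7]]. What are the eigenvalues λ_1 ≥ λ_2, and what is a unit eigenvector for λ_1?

Step 1 — characteristic polynomial of 2×2 Sigma:
  det(Sigma - λI) = λ² - trace · λ + det = 0.
  trace = 11 + 7 = 18, det = 11·7 - (-5)² = 52.
Step 2 — discriminant:
  Δ = trace² - 4·det = 324 - 208 = 116.
Step 3 — eigenvalues:
  λ = (trace ± √Δ)/2 = (18 ± 10.7703)/2,
  λ_1 = 14.3852,  λ_2 = 3.6148.

Step 4 — unit eigenvector for λ_1: solve (Sigma - λ_1 I)v = 0. First row:
  (11 - 14.3852)·v_x + (-5)·v_y = 0, i.e. (-3.3852)·v_x + (-5)·v_y = 0,
  so v ∝ (b, λ_1 - a) = (-5, 3.3852); multiply by -1 so the first entry is positive: u = (5, -3.3852).
  ||u|| = √((5)² + (-3.3852)²) = √(36.4593) ≈ 6.0382,
  v_1 = u/||u|| ≈ (0.8281, -0.5606) (||v_1|| = 1).

λ_1 = 14.3852,  λ_2 = 3.6148;  v_1 ≈ (0.8281, -0.5606)


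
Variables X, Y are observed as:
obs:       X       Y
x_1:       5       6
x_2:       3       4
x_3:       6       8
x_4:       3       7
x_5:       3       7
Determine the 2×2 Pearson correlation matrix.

Step 1 — column means:
  mean(X) = (5 + 3 + 6 + 3 + 3) / 5 = 20/5 = 4
  mean(Y) = (6 + 4 + 8 + 7 + 7) / 5 = 32/5 = 6.4

Step 2 — sample variances and covariances s[i,j] = (1/(n-1)) · Σ_k (x_{k,i} - mean_i) · (x_{k,j} - mean_j), with n-1 = 4:
  s[X,X] = ((1)·(1) + (-1)·(-1) + (2)·(2) + (-1)·(-1) + (-1)·(-1)) / 4 = 8/4 = 2
  s[X,Y] = ((1)·(-0.4) + (-1)·(-2.4) + (2)·(1.6) + (-1)·(0.6) + (-1)·(0.6)) / 4 = 4/4 = 1
  s[Y,Y] = ((-0.4)·(-0.4) + (-2.4)·(-2.4) + (1.6)·(1.6) + (0.6)·(0.6) + (0.6)·(0.6)) / 4 = 9.2/4 = 2.3
  Sample standard deviations s_i = √(s[i,i]):
  s(X) = √(2) = 1.4142
  s(Y) = √(2.3) = 1.5166

Step 3 — r_{ij} = s_{ij} / (s_i · s_j):
  r[X,X] = 1 (diagonal).
  r[X,Y] = 1 / (1.4142 · 1.5166) = 1 / 2.1448 = 0.4663
  r[Y,Y] = 1 (diagonal).

R is symmetric with unit diagonal. Assembling:

R = [[1, 0.4663],
 [0.4663, 1]]


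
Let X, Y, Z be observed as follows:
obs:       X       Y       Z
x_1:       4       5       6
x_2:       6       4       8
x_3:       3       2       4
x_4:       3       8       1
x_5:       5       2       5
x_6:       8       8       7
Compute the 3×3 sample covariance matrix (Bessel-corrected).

Step 1 — column means:
  mean(X) = (4 + 6 + 3 + 3 + 5 + 8) / 6 = 29/6 = 4.8333
  mean(Y) = (5 + 4 + 2 + 8 + 2 + 8) / 6 = 29/6 = 4.8333
  mean(Z) = (6 + 8 + 4 + 1 + 5 + 7) / 6 = 31/6 = 5.1667

Step 2 — sample covariance S[i,j] = (1/(n-1)) · Σ_k (x_{k,i} - mean_i) · (x_{k,j} - mean_j), with n-1 = 5.
  S[X,X] = ((-0.8333)·(-0.8333) + (1.1667)·(1.1667) + (-1.8333)·(-1.8333) + (-1.8333)·(-1.8333) + (0.1667)·(0.1667) + (3.1667)·(3.1667)) / 5 = 18.8333/5 = 3.7667
  S[X,Y] = ((-0.8333)·(0.1667) + (1.1667)·(-0.8333) + (-1.8333)·(-2.8333) + (-1.8333)·(3.1667) + (0.1667)·(-2.8333) + (3.1667)·(3.1667)) / 5 = 7.8333/5 = 1.5667
  S[X,Z] = ((-0.8333)·(0.8333) + (1.1667)·(2.8333) + (-1.8333)·(-1.1667) + (-1.8333)·(-4.1667) + (0.1667)·(-0.1667) + (3.1667)·(1.8333)) / 5 = 18.1667/5 = 3.6333
  S[Y,Y] = ((0.1667)·(0.1667) + (-0.8333)·(-0.8333) + (-2.8333)·(-2.8333) + (3.1667)·(3.1667) + (-2.8333)·(-2.8333) + (3.1667)·(3.1667)) / 5 = 36.8333/5 = 7.3667
  S[Y,Z] = ((0.1667)·(0.8333) + (-0.8333)·(2.8333) + (-2.8333)·(-1.1667) + (3.1667)·(-4.1667) + (-2.8333)·(-0.1667) + (3.1667)·(1.8333)) / 5 = -5.8333/5 = -1.1667
  S[Z,Z] = ((0.8333)·(0.8333) + (2.8333)·(2.8333) + (-1.1667)·(-1.1667) + (-4.1667)·(-4.1667) + (-0.1667)·(-0.1667) + (1.8333)·(1.8333)) / 5 = 30.8333/5 = 6.1667

S is symmetric (S[j,i] = S[i,j]). Assembling:

S = [[3.7667, 1.5667, 3.6333],
 [1.5667, 7.3667, -1.1667],
 [3.6333, -1.1667, 6.1667]]


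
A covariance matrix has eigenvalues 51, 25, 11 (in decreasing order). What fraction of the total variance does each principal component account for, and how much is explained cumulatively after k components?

Step 1 — total variance = trace(Sigma) = Σ λ_i = 51 + 25 + 11 = 87.

Step 2 — fraction explained by component i = λ_i / Σ λ:
  PC1: 51/87 = 0.5862
  PC2: 25/87 = 0.2874
  PC3: 11/87 = 0.1264

Step 3 — cumulative fraction after k components = (λ_1 + ... + λ_k) / Σ λ:
  k = 1: 51/87 = 0.5862
  k = 2: (51 + 25)/87 = 76/87 = 0.8736
  k = 3: (51 + 25 + 11)/87 = 87/87 = 1

Summary (fraction, with percent):

explained: PC1 0.5862 (58.62%), PC2 0.2874 (28.74%), PC3 0.1264 (12.64%);  cumulative: 0.5862, 0.8736, 1


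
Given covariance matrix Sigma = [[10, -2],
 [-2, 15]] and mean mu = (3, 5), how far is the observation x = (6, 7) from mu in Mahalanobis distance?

Step 1 — centre the observation: (x - mu) = (3, 2).

Step 2 — invert Sigma. det(Sigma) = 10·15 - (-2)² = 146.
  Sigma^{-1} = (1/det) · [[d, -b], [-b, a]] = [[0.1027, 0.0137],
 [0.0137, 0.0685]].

Step 3 — form the quadratic (x - mu)^T · Sigma^{-1} · (x - mu):
  Sigma^{-1} · (x - mu) = (0.3356, 0.1781).
  (x - mu)^T · [Sigma^{-1} · (x - mu)] = (3)·(0.3356) + (2)·(0.1781) = 1.363.

Step 4 — take square root: d = √(1.363) ≈ 1.1675.

d(x, mu) = √(1.363) ≈ 1.1675


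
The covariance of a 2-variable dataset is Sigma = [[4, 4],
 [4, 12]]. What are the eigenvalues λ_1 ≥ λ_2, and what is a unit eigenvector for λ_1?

Step 1 — characteristic polynomial of 2×2 Sigma:
  det(Sigma - λI) = λ² - trace · λ + det = 0.
  trace = 4 + 12 = 16, det = 4·12 - (4)² = 32.
Step 2 — discriminant:
  Δ = trace² - 4·det = 256 - 128 = 128.
Step 3 — eigenvalues:
  λ = (trace ± √Δ)/2 = (16 ± 11.3137)/2,
  λ_1 = 13.6569,  λ_2 = 2.3431.

Step 4 — unit eigenvector for λ_1: solve (Sigma - λ_1 I)v = 0. First row:
  (4 - 13.6569)·v_x + (4)·v_y = 0, i.e. (-9.6569)·v_x + (4)·v_y = 0,
  so v ∝ (b, λ_1 - a) = (4, 9.6569) = u.
  ||u|| = √((4)² + (9.6569)²) = √(109.2548) ≈ 10.4525,
  v_1 = u/||u|| ≈ (0.3827, 0.9239) (||v_1|| = 1).

λ_1 = 13.6569,  λ_2 = 2.3431;  v_1 ≈ (0.3827, 0.9239)


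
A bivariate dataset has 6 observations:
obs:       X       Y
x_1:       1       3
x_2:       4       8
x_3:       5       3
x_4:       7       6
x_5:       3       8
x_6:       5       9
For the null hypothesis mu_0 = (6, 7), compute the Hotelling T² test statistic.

Step 1 — sample mean vector:
  mean(X) = (1 + 4 + 5 + 7 + 3 + 5) / 6 = 25/6 = 4.1667
  mean(Y) = (3 + 8 + 3 + 6 + 8 + 9) / 6 = 37/6 = 6.1667
  x̄ = (4.1667, 6.1667),  deviation x̄ - mu_0 = (4.1667, 6.1667) - (6, 7) = (-1.8333, -0.8333).

Step 2 — sample covariance matrix, S[i,j] = (1/(n-1)) · Σ_k (x_{k,i} - mean_i) · (x_{k,j} - mean_j), divisor n-1 = 5:
  S[X,X] = ((-3.1667)·(-3.1667) + (-0.1667)·(-0.1667) + (0.8333)·(0.8333) + (2.8333)·(2.8333) + (-1.1667)·(-1.1667) + (0.8333)·(0.8333)) / 5 = 20.8333/5 = 4.1667
  S[X,Y] = ((-3.1667)·(-3.1667) + (-0.1667)·(1.8333) + (0.8333)·(-3.1667) + (2.8333)·(-0.1667) + (-1.1667)·(1.8333) + (0.8333)·(2.8333)) / 5 = 6.8333/5 = 1.3667
  S[Y,Y] = ((-3.1667)·(-3.1667) + (1.8333)·(1.8333) + (-3.1667)·(-3.1667) + (-0.1667)·(-0.1667) + (1.8333)·(1.8333) + (2.8333)·(2.8333)) / 5 = 34.8333/5 = 6.9667
  S = [[4.1667, 1.3667],
 [1.3667, 6.9667]].

Step 3 — invert S. det(S) = 4.1667·6.9667 - (1.3667)² = 27.16.
  S^{-1} = (1/det) · [[d, -b], [-b, a]] = [[0.2565, -0.0503],
 [-0.0503, 0.1534]].

Step 4 — quadratic form (x̄ - mu_0)^T · S^{-1} · (x̄ - mu_0):
  S^{-1} · (x̄ - mu_0) = (-0.4283, -0.0356),
  (x̄ - mu_0)^T · [...] = (-1.8333)·(-0.4283) + (-0.8333)·(-0.0356) = 0.8149.

Step 5 — scale by n: T² = 6 · 0.8149 = 4.8895.

T² ≈ 4.8895


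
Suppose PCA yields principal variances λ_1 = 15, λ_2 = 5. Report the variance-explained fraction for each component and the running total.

Step 1 — total variance = trace(Sigma) = Σ λ_i = 15 + 5 = 20.

Step 2 — fraction explained by component i = λ_i / Σ λ:
  PC1: 15/20 = 0.75
  PC2: 5/20 = 0.25

Step 3 — cumulative fraction after k components = (λ_1 + ... + λ_k) / Σ λ:
  k = 1: 15/20 = 0.75
  k = 2: (15 + 5)/20 = 20/20 = 1

Summary (fraction, with percent):

explained: PC1 0.75 (75%), PC2 0.25 (25%);  cumulative: 0.75, 1


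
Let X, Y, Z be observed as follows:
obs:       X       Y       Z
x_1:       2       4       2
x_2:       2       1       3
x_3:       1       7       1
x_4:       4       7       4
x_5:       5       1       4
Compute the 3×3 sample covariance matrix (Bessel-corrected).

Step 1 — column means:
  mean(X) = (2 + 2 + 1 + 4 + 5) / 5 = 14/5 = 2.8
  mean(Y) = (4 + 1 + 7 + 7 + 1) / 5 = 20/5 = 4
  mean(Z) = (2 + 3 + 1 + 4 + 4) / 5 = 14/5 = 2.8

Step 2 — sample covariance S[i,j] = (1/(n-1)) · Σ_k (x_{k,i} - mean_i) · (x_{k,j} - mean_j), with n-1 = 4.
  S[X,X] = ((-0.8)·(-0.8) + (-0.8)·(-0.8) + (-1.8)·(-1.8) + (1.2)·(1.2) + (2.2)·(2.2)) / 4 = 10.8/4 = 2.7
  S[X,Y] = ((-0.8)·(0) + (-0.8)·(-3) + (-1.8)·(3) + (1.2)·(3) + (2.2)·(-3)) / 4 = -6/4 = -1.5
  S[X,Z] = ((-0.8)·(-0.8) + (-0.8)·(0.2) + (-1.8)·(-1.8) + (1.2)·(1.2) + (2.2)·(1.2)) / 4 = 7.8/4 = 1.95
  S[Y,Y] = ((0)·(0) + (-3)·(-3) + (3)·(3) + (3)·(3) + (-3)·(-3)) / 4 = 36/4 = 9
  S[Y,Z] = ((0)·(-0.8) + (-3)·(0.2) + (3)·(-1.8) + (3)·(1.2) + (-3)·(1.2)) / 4 = -6/4 = -1.5
  S[Z,Z] = ((-0.8)·(-0.8) + (0.2)·(0.2) + (-1.8)·(-1.8) + (1.2)·(1.2) + (1.2)·(1.2)) / 4 = 6.8/4 = 1.7

S is symmetric (S[j,i] = S[i,j]). Assembling:

S = [[2.7, -1.5, 1.95],
 [-1.5, 9, -1.5],
 [1.95, -1.5, 1.7]]


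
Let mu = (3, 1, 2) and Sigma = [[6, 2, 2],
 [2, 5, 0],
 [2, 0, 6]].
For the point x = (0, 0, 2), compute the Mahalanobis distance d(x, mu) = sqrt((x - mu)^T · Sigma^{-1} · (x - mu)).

Step 1 — centre the observation: (x - mu) = (-3, -1, 0).

Step 2 — invert Sigma (cofactor / det for 3×3, or solve directly):
  Sigma^{-1} = [[0.2206, -0.0882, -0.0735],
 [-0.0882, 0.2353, 0.0294],
 [-0.0735, 0.0294, 0.1912]].

Step 3 — form the quadratic (x - mu)^T · Sigma^{-1} · (x - mu):
  Sigma^{-1} · (x - mu) = (-0.5735, 0.0294, 0.1912).
  (x - mu)^T · [Sigma^{-1} · (x - mu)] = (-3)·(-0.5735) + (-1)·(0.0294) + (0)·(0.1912) = 1.6912.

Step 4 — take square root: d = √(1.6912) ≈ 1.3005.

d(x, mu) = √(1.6912) ≈ 1.3005


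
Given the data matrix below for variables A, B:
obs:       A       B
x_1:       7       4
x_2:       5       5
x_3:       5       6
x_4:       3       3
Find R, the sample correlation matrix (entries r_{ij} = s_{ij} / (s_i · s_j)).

Step 1 — column means:
  mean(A) = (7 + 5 + 5 + 3) / 4 = 20/4 = 5
  mean(B) = (4 + 5 + 6 + 3) / 4 = 18/4 = 4.5

Step 2 — sample variances and covariances s[i,j] = (1/(n-1)) · Σ_k (x_{k,i} - mean_i) · (x_{k,j} - mean_j), with n-1 = 3:
  s[A,A] = ((2)·(2) + (0)·(0) + (0)·(0) + (-2)·(-2)) / 3 = 8/3 = 2.6667
  s[A,B] = ((2)·(-0.5) + (0)·(0.5) + (0)·(1.5) + (-2)·(-1.5)) / 3 = 2/3 = 0.6667
  s[B,B] = ((-0.5)·(-0.5) + (0.5)·(0.5) + (1.5)·(1.5) + (-1.5)·(-1.5)) / 3 = 5/3 = 1.6667
  Sample standard deviations s_i = √(s[i,i]):
  s(A) = √(2.6667) = 1.633
  s(B) = √(1.6667) = 1.291

Step 3 — r_{ij} = s_{ij} / (s_i · s_j):
  r[A,A] = 1 (diagonal).
  r[A,B] = 0.6667 / (1.633 · 1.291) = 0.6667 / 2.1082 = 0.3162
  r[B,B] = 1 (diagonal).

R is symmetric with unit diagonal. Assembling:

R = [[1, 0.3162],
 [0.3162, 1]]


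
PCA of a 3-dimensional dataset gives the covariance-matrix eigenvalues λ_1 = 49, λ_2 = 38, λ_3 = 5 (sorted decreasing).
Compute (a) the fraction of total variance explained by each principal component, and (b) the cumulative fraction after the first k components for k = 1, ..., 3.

Step 1 — total variance = trace(Sigma) = Σ λ_i = 49 + 38 + 5 = 92.

Step 2 — fraction explained by component i = λ_i / Σ λ:
  PC1: 49/92 = 0.5326
  PC2: 38/92 = 0.413
  PC3: 5/92 = 0.0543

Step 3 — cumulative fraction after k components = (λ_1 + ... + λ_k) / Σ λ:
  k = 1: 49/92 = 0.5326
  k = 2: (49 + 38)/92 = 87/92 = 0.9457
  k = 3: (49 + 38 + 5)/92 = 92/92 = 1

Summary (fraction, with percent):

explained: PC1 0.5326 (53.26%), PC2 0.413 (41.3%), PC3 0.0543 (5.43%);  cumulative: 0.5326, 0.9457, 1


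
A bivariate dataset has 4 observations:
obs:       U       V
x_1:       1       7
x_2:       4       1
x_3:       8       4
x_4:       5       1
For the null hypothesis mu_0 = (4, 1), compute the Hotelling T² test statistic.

Step 1 — sample mean vector:
  mean(U) = (1 + 4 + 8 + 5) / 4 = 18/4 = 4.5
  mean(V) = (7 + 1 + 4 + 1) / 4 = 13/4 = 3.25
  x̄ = (4.5, 3.25),  deviation x̄ - mu_0 = (4.5, 3.25) - (4, 1) = (0.5, 2.25).

Step 2 — sample covariance matrix, S[i,j] = (1/(n-1)) · Σ_k (x_{k,i} - mean_i) · (x_{k,j} - mean_j), divisor n-1 = 3:
  S[U,U] = ((-3.5)·(-3.5) + (-0.5)·(-0.5) + (3.5)·(3.5) + (0.5)·(0.5)) / 3 = 25/3 = 8.3333
  S[U,V] = ((-3.5)·(3.75) + (-0.5)·(-2.25) + (3.5)·(0.75) + (0.5)·(-2.25)) / 3 = -10.5/3 = -3.5
  S[V,V] = ((3.75)·(3.75) + (-2.25)·(-2.25) + (0.75)·(0.75) + (-2.25)·(-2.25)) / 3 = 24.75/3 = 8.25
  S = [[8.3333, -3.5],
 [-3.5, 8.25]].

Step 3 — invert S. det(S) = 8.3333·8.25 - (-3.5)² = 56.5.
  S^{-1} = (1/det) · [[d, -b], [-b, a]] = [[0.146, 0.0619],
 [0.0619, 0.1475]].

Step 4 — quadratic form (x̄ - mu_0)^T · S^{-1} · (x̄ - mu_0):
  S^{-1} · (x̄ - mu_0) = (0.2124, 0.3628),
  (x̄ - mu_0)^T · [...] = (0.5)·(0.2124) + (2.25)·(0.3628) = 0.9226.

Step 5 — scale by n: T² = 4 · 0.9226 = 3.6903.

T² ≈ 3.6903


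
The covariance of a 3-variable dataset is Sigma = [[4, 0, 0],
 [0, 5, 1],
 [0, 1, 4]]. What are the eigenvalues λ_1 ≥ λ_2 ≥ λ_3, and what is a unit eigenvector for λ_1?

Step 1 — characteristic polynomial p(λ) = det(λI - Sigma) = λ³ - tr·λ² + c_1·λ - det, where tr = trace, c_1 = sum of the principal 2×2 minors, det = det(Sigma):
  tr = 4 + 5 + 4 = 13,
  c_1 = (4·5 - (0)²) + (4·4 - (0)²) + (5·4 - (1)²) = 20 + 16 + 19 = 55,
  det = 4·(5·4 - (1)²) - (0)·((0)·4 - (1)·(0)) + (0)·((0)·(1) - 5·(0)) = 4·(19) - (0)·(0) + (0)·(0) = 76.
  So p(λ) = λ³ - 13λ² + 55λ - 76.
Step 2 — look for an integer root (rational root theorem: any rational root is an integer divisor of 76). Testing λ = 4:
  p(4) = 64 - 208 + 220 - 76 = 0  ✓
  Dividing out (λ - 4): p(λ) = (λ - 4)(λ² - 9λ + 19).
Step 3 — remaining eigenvalues from the quadratic λ² - 9λ + 19 = 0:
  Δ = 9² - 4·19 = 81 - 76 = 5,  λ = (9 ± √5)/2 = (9 ± 2.2361)/2 ≈ 5.618 or 3.382.
  Sorted: λ_1 = 5.618,  λ_2 = 4,  λ_3 = 3.382  (check: sum = 13 = tr ✓).

Step 4 — unit eigenvector for λ_1 ≈ 5.618: v spans the null space of (Sigma - λ_1 I), whose rows are
  r_1 = (-1.618, 0, 0),  r_2 = (0, -0.618, 1),  r_3 = (0, 1, -1.618).
  v is orthogonal to every row, so take v ∝ r_1 × r_2 = ((0)·(1) - (0)·(-0.618), (0)·(0) - (-1.618)·(1), (-1.618)·(-0.618) - (0)·(0)) ≈ (0, 1.618, 1).
  Let u = (0, 1.618, 1).
  ||u|| = √((0)² + (1.618)² + (1)²) = √(3.618) ≈ 1.9021,  v_1 = u/||u|| ≈ (0, 0.8507, 0.5257) (||v_1|| = 1).

λ_1 = 5.618,  λ_2 = 4,  λ_3 = 3.382;  v_1 ≈ (0, 0.8507, 0.5257)


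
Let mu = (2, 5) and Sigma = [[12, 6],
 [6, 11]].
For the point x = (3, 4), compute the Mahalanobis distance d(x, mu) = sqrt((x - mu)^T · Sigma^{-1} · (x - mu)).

Step 1 — centre the observation: (x - mu) = (1, -1).

Step 2 — invert Sigma. det(Sigma) = 12·11 - (6)² = 96.
  Sigma^{-1} = (1/det) · [[d, -b], [-b, a]] = [[0.1146, -0.0625],
 [-0.0625, 0.125]].

Step 3 — form the quadratic (x - mu)^T · Sigma^{-1} · (x - mu):
  Sigma^{-1} · (x - mu) = (0.1771, -0.1875).
  (x - mu)^T · [Sigma^{-1} · (x - mu)] = (1)·(0.1771) + (-1)·(-0.1875) = 0.3646.

Step 4 — take square root: d = √(0.3646) ≈ 0.6038.

d(x, mu) = √(0.3646) ≈ 0.6038


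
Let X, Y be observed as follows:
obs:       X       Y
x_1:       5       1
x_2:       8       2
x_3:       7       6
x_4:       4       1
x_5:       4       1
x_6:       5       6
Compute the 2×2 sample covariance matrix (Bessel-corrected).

Step 1 — column means:
  mean(X) = (5 + 8 + 7 + 4 + 4 + 5) / 6 = 33/6 = 5.5
  mean(Y) = (1 + 2 + 6 + 1 + 1 + 6) / 6 = 17/6 = 2.8333

Step 2 — sample covariance S[i,j] = (1/(n-1)) · Σ_k (x_{k,i} - mean_i) · (x_{k,j} - mean_j), with n-1 = 5.
  S[X,X] = ((-0.5)·(-0.5) + (2.5)·(2.5) + (1.5)·(1.5) + (-1.5)·(-1.5) + (-1.5)·(-1.5) + (-0.5)·(-0.5)) / 5 = 13.5/5 = 2.7
  S[X,Y] = ((-0.5)·(-1.8333) + (2.5)·(-0.8333) + (1.5)·(3.1667) + (-1.5)·(-1.8333) + (-1.5)·(-1.8333) + (-0.5)·(3.1667)) / 5 = 7.5/5 = 1.5
  S[Y,Y] = ((-1.8333)·(-1.8333) + (-0.8333)·(-0.8333) + (3.1667)·(3.1667) + (-1.8333)·(-1.8333) + (-1.8333)·(-1.8333) + (3.1667)·(3.1667)) / 5 = 30.8333/5 = 6.1667

S is symmetric (S[j,i] = S[i,j]). Assembling:

S = [[2.7, 1.5],
 [1.5, 6.1667]]


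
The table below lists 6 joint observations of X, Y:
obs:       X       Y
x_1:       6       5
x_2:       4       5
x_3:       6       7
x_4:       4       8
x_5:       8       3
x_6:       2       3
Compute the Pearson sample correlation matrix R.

Step 1 — column means:
  mean(X) = (6 + 4 + 6 + 4 + 8 + 2) / 6 = 30/6 = 5
  mean(Y) = (5 + 5 + 7 + 8 + 3 + 3) / 6 = 31/6 = 5.1667

Step 2 — sample variances and covariances s[i,j] = (1/(n-1)) · Σ_k (x_{k,i} - mean_i) · (x_{k,j} - mean_j), with n-1 = 5:
  s[X,X] = ((1)·(1) + (-1)·(-1) + (1)·(1) + (-1)·(-1) + (3)·(3) + (-3)·(-3)) / 5 = 22/5 = 4.4
  s[X,Y] = ((1)·(-0.1667) + (-1)·(-0.1667) + (1)·(1.8333) + (-1)·(2.8333) + (3)·(-2.1667) + (-3)·(-2.1667)) / 5 = -1/5 = -0.2
  s[Y,Y] = ((-0.1667)·(-0.1667) + (-0.1667)·(-0.1667) + (1.8333)·(1.8333) + (2.8333)·(2.8333) + (-2.1667)·(-2.1667) + (-2.1667)·(-2.1667)) / 5 = 20.8333/5 = 4.1667
  Sample standard deviations s_i = √(s[i,i]):
  s(X) = √(4.4) = 2.0976
  s(Y) = √(4.1667) = 2.0412

Step 3 — r_{ij} = s_{ij} / (s_i · s_j):
  r[X,X] = 1 (diagonal).
  r[X,Y] = -0.2 / (2.0976 · 2.0412) = -0.2 / 4.2817 = -0.0467
  r[Y,Y] = 1 (diagonal).

R is symmetric with unit diagonal. Assembling:

R = [[1, -0.0467],
 [-0.0467, 1]]


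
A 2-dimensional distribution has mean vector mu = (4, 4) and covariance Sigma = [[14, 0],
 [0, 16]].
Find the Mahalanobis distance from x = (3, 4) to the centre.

Step 1 — centre the observation: (x - mu) = (-1, 0).

Step 2 — invert Sigma. det(Sigma) = 14·16 - (0)² = 224.
  Sigma^{-1} = (1/det) · [[d, -b], [-b, a]] = [[0.0714, 0],
 [0, 0.0625]].

Step 3 — form the quadratic (x - mu)^T · Sigma^{-1} · (x - mu):
  Sigma^{-1} · (x - mu) = (-0.0714, 0).
  (x - mu)^T · [Sigma^{-1} · (x - mu)] = (-1)·(-0.0714) + (0)·(0) = 0.0714.

Step 4 — take square root: d = √(0.0714) ≈ 0.2673.

d(x, mu) = √(0.0714) ≈ 0.2673


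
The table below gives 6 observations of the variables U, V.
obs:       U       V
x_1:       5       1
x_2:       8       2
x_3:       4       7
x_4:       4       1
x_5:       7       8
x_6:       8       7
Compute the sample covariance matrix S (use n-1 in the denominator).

Step 1 — column means:
  mean(U) = (5 + 8 + 4 + 4 + 7 + 8) / 6 = 36/6 = 6
  mean(V) = (1 + 2 + 7 + 1 + 8 + 7) / 6 = 26/6 = 4.3333

Step 2 — sample covariance S[i,j] = (1/(n-1)) · Σ_k (x_{k,i} - mean_i) · (x_{k,j} - mean_j), with n-1 = 5.
  S[U,U] = ((-1)·(-1) + (2)·(2) + (-2)·(-2) + (-2)·(-2) + (1)·(1) + (2)·(2)) / 5 = 18/5 = 3.6
  S[U,V] = ((-1)·(-3.3333) + (2)·(-2.3333) + (-2)·(2.6667) + (-2)·(-3.3333) + (1)·(3.6667) + (2)·(2.6667)) / 5 = 9/5 = 1.8
  S[V,V] = ((-3.3333)·(-3.3333) + (-2.3333)·(-2.3333) + (2.6667)·(2.6667) + (-3.3333)·(-3.3333) + (3.6667)·(3.6667) + (2.6667)·(2.6667)) / 5 = 55.3333/5 = 11.0667

S is symmetric (S[j,i] = S[i,j]). Assembling:

S = [[3.6, 1.8],
 [1.8, 11.0667]]


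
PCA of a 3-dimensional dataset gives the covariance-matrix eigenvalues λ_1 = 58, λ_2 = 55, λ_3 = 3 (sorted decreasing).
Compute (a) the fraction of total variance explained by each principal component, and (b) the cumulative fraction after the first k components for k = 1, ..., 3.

Step 1 — total variance = trace(Sigma) = Σ λ_i = 58 + 55 + 3 = 116.

Step 2 — fraction explained by component i = λ_i / Σ λ:
  PC1: 58/116 = 0.5
  PC2: 55/116 = 0.4741
  PC3: 3/116 = 0.0259

Step 3 — cumulative fraction after k components = (λ_1 + ... + λ_k) / Σ λ:
  k = 1: 58/116 = 0.5
  k = 2: (58 + 55)/116 = 113/116 = 0.9741
  k = 3: (58 + 55 + 3)/116 = 116/116 = 1

Summary (fraction, with percent):

explained: PC1 0.5 (50%), PC2 0.4741 (47.41%), PC3 0.0259 (2.59%);  cumulative: 0.5, 0.9741, 1


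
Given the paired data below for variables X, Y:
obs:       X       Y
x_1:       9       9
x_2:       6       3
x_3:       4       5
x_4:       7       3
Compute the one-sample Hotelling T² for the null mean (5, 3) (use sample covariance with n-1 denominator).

Step 1 — sample mean vector:
  mean(X) = (9 + 6 + 4 + 7) / 4 = 26/4 = 6.5
  mean(Y) = (9 + 3 + 5 + 3) / 4 = 20/4 = 5
  x̄ = (6.5, 5),  deviation x̄ - mu_0 = (6.5, 5) - (5, 3) = (1.5, 2).

Step 2 — sample covariance matrix, S[i,j] = (1/(n-1)) · Σ_k (x_{k,i} - mean_i) · (x_{k,j} - mean_j), divisor n-1 = 3:
  S[X,X] = ((2.5)·(2.5) + (-0.5)·(-0.5) + (-2.5)·(-2.5) + (0.5)·(0.5)) / 3 = 13/3 = 4.3333
  S[X,Y] = ((2.5)·(4) + (-0.5)·(-2) + (-2.5)·(0) + (0.5)·(-2)) / 3 = 10/3 = 3.3333
  S[Y,Y] = ((4)·(4) + (-2)·(-2) + (0)·(0) + (-2)·(-2)) / 3 = 24/3 = 8
  S = [[4.3333, 3.3333],
 [3.3333, 8]].

Step 3 — invert S. det(S) = 4.3333·8 - (3.3333)² = 23.5556.
  S^{-1} = (1/det) · [[d, -b], [-b, a]] = [[0.3396, -0.1415],
 [-0.1415, 0.184]].

Step 4 — quadratic form (x̄ - mu_0)^T · S^{-1} · (x̄ - mu_0):
  S^{-1} · (x̄ - mu_0) = (0.2264, 0.1557),
  (x̄ - mu_0)^T · [...] = (1.5)·(0.2264) + (2)·(0.1557) = 0.6509.

Step 5 — scale by n: T² = 4 · 0.6509 = 2.6038.

T² ≈ 2.6038


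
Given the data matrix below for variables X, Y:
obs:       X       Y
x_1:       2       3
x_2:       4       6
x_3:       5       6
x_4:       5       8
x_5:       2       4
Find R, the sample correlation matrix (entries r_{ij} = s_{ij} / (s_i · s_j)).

Step 1 — column means:
  mean(X) = (2 + 4 + 5 + 5 + 2) / 5 = 18/5 = 3.6
  mean(Y) = (3 + 6 + 6 + 8 + 4) / 5 = 27/5 = 5.4

Step 2 — sample variances and covariances s[i,j] = (1/(n-1)) · Σ_k (x_{k,i} - mean_i) · (x_{k,j} - mean_j), with n-1 = 4:
  s[X,X] = ((-1.6)·(-1.6) + (0.4)·(0.4) + (1.4)·(1.4) + (1.4)·(1.4) + (-1.6)·(-1.6)) / 4 = 9.2/4 = 2.3
  s[X,Y] = ((-1.6)·(-2.4) + (0.4)·(0.6) + (1.4)·(0.6) + (1.4)·(2.6) + (-1.6)·(-1.4)) / 4 = 10.8/4 = 2.7
  s[Y,Y] = ((-2.4)·(-2.4) + (0.6)·(0.6) + (0.6)·(0.6) + (2.6)·(2.6) + (-1.4)·(-1.4)) / 4 = 15.2/4 = 3.8
  Sample standard deviations s_i = √(s[i,i]):
  s(X) = √(2.3) = 1.5166
  s(Y) = √(3.8) = 1.9494

Step 3 — r_{ij} = s_{ij} / (s_i · s_j):
  r[X,X] = 1 (diagonal).
  r[X,Y] = 2.7 / (1.5166 · 1.9494) = 2.7 / 2.9563 = 0.9133
  r[Y,Y] = 1 (diagonal).

R is symmetric with unit diagonal. Assembling:

R = [[1, 0.9133],
 [0.9133, 1]]


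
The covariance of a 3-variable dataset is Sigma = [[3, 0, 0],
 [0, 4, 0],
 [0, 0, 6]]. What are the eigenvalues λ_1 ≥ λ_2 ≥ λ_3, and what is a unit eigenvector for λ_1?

Step 1 — characteristic polynomial p(λ) = det(λI - Sigma) = λ³ - tr·λ² + c_1·λ - det, where tr = trace, c_1 = sum of the principal 2×2 minors, det = det(Sigma):
  tr = 3 + 4 + 6 = 13,
  c_1 = (3·4 - (0)²) + (3·6 - (0)²) + (4·6 - (0)²) = 12 + 18 + 24 = 54,
  det = 3·(4·6 - (0)²) - (0)·((0)·6 - (0)·(0)) + (0)·((0)·(0) - 4·(0)) = 3·(24) - (0)·(0) + (0)·(0) = 72.
  So p(λ) = λ³ - 13λ² + 54λ - 72.
Step 2 — look for an integer root (rational root theorem: any rational root is an integer divisor of 72). Testing λ = 3:
  p(3) = 27 - 117 + 162 - 72 = 0  ✓
  Dividing out (λ - 3): p(λ) = (λ - 3)(λ² - 10λ + 24).
Step 3 — remaining eigenvalues from the quadratic λ² - 10λ + 24 = 0:
  Δ = 10² - 4·24 = 100 - 96 = 4,  λ = (10 ± √4)/2 = (10 ± 2)/2 = 6 or 4.
  Sorted: λ_1 = 6,  λ_2 = 4,  λ_3 = 3  (check: sum = 13 = tr ✓).

Step 4 — unit eigenvector for λ_1 = 6: v spans the null space of (Sigma - λ_1 I), whose rows are
  r_1 = (-3, 0, 0),  r_2 = (0, -2, 0),  r_3 = (0, 0, 0).
  v is orthogonal to every row, so take v ∝ r_1 × r_2 = ((0)·(0) - (0)·(-2), (0)·(0) - (-3)·(0), (-3)·(-2) - (0)·(0)) = (0, 0, 6).
  Rescale (divide by 6): u = (0, 0, 1).
  ||u|| = √((0)² + (0)² + (1)²) = √(1) = 1,  v_1 = u/||u|| ≈ (0, 0, 1) (||v_1|| = 1).

λ_1 = 6,  λ_2 = 4,  λ_3 = 3;  v_1 ≈ (0, 0, 1)


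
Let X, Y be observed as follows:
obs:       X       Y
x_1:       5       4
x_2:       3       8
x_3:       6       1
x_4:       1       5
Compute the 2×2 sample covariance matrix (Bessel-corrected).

Step 1 — column means:
  mean(X) = (5 + 3 + 6 + 1) / 4 = 15/4 = 3.75
  mean(Y) = (4 + 8 + 1 + 5) / 4 = 18/4 = 4.5

Step 2 — sample covariance S[i,j] = (1/(n-1)) · Σ_k (x_{k,i} - mean_i) · (x_{k,j} - mean_j), with n-1 = 3.
  S[X,X] = ((1.25)·(1.25) + (-0.75)·(-0.75) + (2.25)·(2.25) + (-2.75)·(-2.75)) / 3 = 14.75/3 = 4.9167
  S[X,Y] = ((1.25)·(-0.5) + (-0.75)·(3.5) + (2.25)·(-3.5) + (-2.75)·(0.5)) / 3 = -12.5/3 = -4.1667
  S[Y,Y] = ((-0.5)·(-0.5) + (3.5)·(3.5) + (-3.5)·(-3.5) + (0.5)·(0.5)) / 3 = 25/3 = 8.3333

S is symmetric (S[j,i] = S[i,j]). Assembling:

S = [[4.9167, -4.1667],
 [-4.1667, 8.3333]]


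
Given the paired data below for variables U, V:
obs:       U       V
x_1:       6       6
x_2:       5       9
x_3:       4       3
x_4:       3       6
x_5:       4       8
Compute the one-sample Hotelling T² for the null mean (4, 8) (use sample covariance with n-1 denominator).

Step 1 — sample mean vector:
  mean(U) = (6 + 5 + 4 + 3 + 4) / 5 = 22/5 = 4.4
  mean(V) = (6 + 9 + 3 + 6 + 8) / 5 = 32/5 = 6.4
  x̄ = (4.4, 6.4),  deviation x̄ - mu_0 = (4.4, 6.4) - (4, 8) = (0.4, -1.6).

Step 2 — sample covariance matrix, S[i,j] = (1/(n-1)) · Σ_k (x_{k,i} - mean_i) · (x_{k,j} - mean_j), divisor n-1 = 4:
  S[U,U] = ((1.6)·(1.6) + (0.6)·(0.6) + (-0.4)·(-0.4) + (-1.4)·(-1.4) + (-0.4)·(-0.4)) / 4 = 5.2/4 = 1.3
  S[U,V] = ((1.6)·(-0.4) + (0.6)·(2.6) + (-0.4)·(-3.4) + (-1.4)·(-0.4) + (-0.4)·(1.6)) / 4 = 2.2/4 = 0.55
  S[V,V] = ((-0.4)·(-0.4) + (2.6)·(2.6) + (-3.4)·(-3.4) + (-0.4)·(-0.4) + (1.6)·(1.6)) / 4 = 21.2/4 = 5.3
  S = [[1.3, 0.55],
 [0.55, 5.3]].

Step 3 — invert S. det(S) = 1.3·5.3 - (0.55)² = 6.5875.
  S^{-1} = (1/det) · [[d, -b], [-b, a]] = [[0.8046, -0.0835],
 [-0.0835, 0.1973]].

Step 4 — quadratic form (x̄ - mu_0)^T · S^{-1} · (x̄ - mu_0):
  S^{-1} · (x̄ - mu_0) = (0.4554, -0.3491),
  (x̄ - mu_0)^T · [...] = (0.4)·(0.4554) + (-1.6)·(-0.3491) = 0.7408.

Step 5 — scale by n: T² = 5 · 0.7408 = 3.704.

T² ≈ 3.704


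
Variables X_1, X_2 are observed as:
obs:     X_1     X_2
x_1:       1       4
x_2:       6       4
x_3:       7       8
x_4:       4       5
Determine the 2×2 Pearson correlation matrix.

Step 1 — column means:
  mean(X_1) = (1 + 6 + 7 + 4) / 4 = 18/4 = 4.5
  mean(X_2) = (4 + 4 + 8 + 5) / 4 = 21/4 = 5.25

Step 2 — sample variances and covariances s[i,j] = (1/(n-1)) · Σ_k (x_{k,i} - mean_i) · (x_{k,j} - mean_j), with n-1 = 3:
  s[X_1,X_1] = ((-3.5)·(-3.5) + (1.5)·(1.5) + (2.5)·(2.5) + (-0.5)·(-0.5)) / 3 = 21/3 = 7
  s[X_1,X_2] = ((-3.5)·(-1.25) + (1.5)·(-1.25) + (2.5)·(2.75) + (-0.5)·(-0.25)) / 3 = 9.5/3 = 3.1667
  s[X_2,X_2] = ((-1.25)·(-1.25) + (-1.25)·(-1.25) + (2.75)·(2.75) + (-0.25)·(-0.25)) / 3 = 10.75/3 = 3.5833
  Sample standard deviations s_i = √(s[i,i]):
  s(X_1) = √(7) = 2.6458
  s(X_2) = √(3.5833) = 1.893

Step 3 — r_{ij} = s_{ij} / (s_i · s_j):
  r[X_1,X_1] = 1 (diagonal).
  r[X_1,X_2] = 3.1667 / (2.6458 · 1.893) = 3.1667 / 5.0083 = 0.6323
  r[X_2,X_2] = 1 (diagonal).

R is symmetric with unit diagonal. Assembling:

R = [[1, 0.6323],
 [0.6323, 1]]


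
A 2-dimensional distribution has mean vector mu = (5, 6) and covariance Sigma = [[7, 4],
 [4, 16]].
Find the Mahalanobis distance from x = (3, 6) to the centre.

Step 1 — centre the observation: (x - mu) = (-2, 0).

Step 2 — invert Sigma. det(Sigma) = 7·16 - (4)² = 96.
  Sigma^{-1} = (1/det) · [[d, -b], [-b, a]] = [[0.1667, -0.0417],
 [-0.0417, 0.0729]].

Step 3 — form the quadratic (x - mu)^T · Sigma^{-1} · (x - mu):
  Sigma^{-1} · (x - mu) = (-0.3333, 0.0833).
  (x - mu)^T · [Sigma^{-1} · (x - mu)] = (-2)·(-0.3333) + (0)·(0.0833) = 0.6667.

Step 4 — take square root: d = √(0.6667) ≈ 0.8165.

d(x, mu) = √(0.6667) ≈ 0.8165


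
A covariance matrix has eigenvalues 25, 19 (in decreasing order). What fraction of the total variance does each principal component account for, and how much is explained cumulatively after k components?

Step 1 — total variance = trace(Sigma) = Σ λ_i = 25 + 19 = 44.

Step 2 — fraction explained by component i = λ_i / Σ λ:
  PC1: 25/44 = 0.5682
  PC2: 19/44 = 0.4318

Step 3 — cumulative fraction after k components = (λ_1 + ... + λ_k) / Σ λ:
  k = 1: 25/44 = 0.5682
  k = 2: (25 + 19)/44 = 44/44 = 1

Summary (fraction, with percent):

explained: PC1 0.5682 (56.82%), PC2 0.4318 (43.18%);  cumulative: 0.5682, 1


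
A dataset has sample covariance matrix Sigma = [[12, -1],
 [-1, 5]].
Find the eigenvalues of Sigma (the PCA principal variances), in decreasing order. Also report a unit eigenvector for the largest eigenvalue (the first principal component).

Step 1 — characteristic polynomial of 2×2 Sigma:
  det(Sigma - λI) = λ² - trace · λ + det = 0.
  trace = 12 + 5 = 17, det = 12·5 - (-1)² = 59.
Step 2 — discriminant:
  Δ = trace² - 4·det = 289 - 236 = 53.
Step 3 — eigenvalues:
  λ = (trace ± √Δ)/2 = (17 ± 7.2801)/2,
  λ_1 = 12.1401,  λ_2 = 4.8599.

Step 4 — unit eigenvector for λ_1: solve (Sigma - λ_1 I)v = 0. First row:
  (12 - 12.1401)·v_x + (-1)·v_y = 0, i.e. (-0.1401)·v_x + (-1)·v_y = 0,
  so v ∝ (b, λ_1 - a) = (-1, 0.1401); multiply by -1 so the first entry is positive: u = (1, -0.1401).
  ||u|| = √((1)² + (-0.1401)²) = √(1.0196) ≈ 1.0098,
  v_1 = u/||u|| ≈ (0.9903, -0.1387) (||v_1|| = 1).

λ_1 = 12.1401,  λ_2 = 4.8599;  v_1 ≈ (0.9903, -0.1387)
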